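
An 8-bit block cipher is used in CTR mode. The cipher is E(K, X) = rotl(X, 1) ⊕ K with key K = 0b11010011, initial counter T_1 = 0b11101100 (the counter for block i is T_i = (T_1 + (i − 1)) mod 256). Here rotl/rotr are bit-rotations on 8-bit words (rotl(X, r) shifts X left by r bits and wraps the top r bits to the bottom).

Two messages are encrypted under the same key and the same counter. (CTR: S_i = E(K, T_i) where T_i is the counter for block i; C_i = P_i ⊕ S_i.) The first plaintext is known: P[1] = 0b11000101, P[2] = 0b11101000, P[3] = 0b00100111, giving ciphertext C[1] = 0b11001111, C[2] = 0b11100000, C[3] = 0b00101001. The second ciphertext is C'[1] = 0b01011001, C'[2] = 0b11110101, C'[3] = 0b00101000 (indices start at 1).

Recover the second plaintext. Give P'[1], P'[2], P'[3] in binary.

P'[1] = 0b01010011, P'[2] = 0b11111101, P'[3] = 0b00100110

In CTR with a reused counter, both messages share the same keystream S_i, so C_i ⊕ C'_i = P_i ⊕ P'_i and thus P'_i = P_i ⊕ C_i ⊕ C'_i.
P'[1]: 0b11000101 ⊕ 0b11001111 ⊕ 0b01011001 = 0b01010011.
P'[2]: 0b11101000 ⊕ 0b11100000 ⊕ 0b11110101 = 0b11111101.
P'[3]: 0b00100111 ⊕ 0b00101001 ⊕ 0b00101000 = 0b00100110.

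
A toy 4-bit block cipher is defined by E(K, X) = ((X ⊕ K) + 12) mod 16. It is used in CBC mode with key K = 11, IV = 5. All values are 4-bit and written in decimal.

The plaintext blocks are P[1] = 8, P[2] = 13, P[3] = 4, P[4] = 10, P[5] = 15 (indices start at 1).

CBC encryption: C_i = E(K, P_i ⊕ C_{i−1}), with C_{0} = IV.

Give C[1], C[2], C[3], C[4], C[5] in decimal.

C[1]: P[1] ⊕ 5 = 13; E(K, 13) = 2.
C[2]: P[2] ⊕ 2 = 15; E(K, 15) = 0.
C[3]: P[3] ⊕ 0 = 4; E(K, 4) = 11.
C[4]: P[4] ⊕ 11 = 1; E(K, 1) = 6.
C[5]: P[5] ⊕ 6 = 9; E(K, 9) = 14.

C[1] = 2, C[2] = 0, C[3] = 11, C[4] = 6, C[5] = 14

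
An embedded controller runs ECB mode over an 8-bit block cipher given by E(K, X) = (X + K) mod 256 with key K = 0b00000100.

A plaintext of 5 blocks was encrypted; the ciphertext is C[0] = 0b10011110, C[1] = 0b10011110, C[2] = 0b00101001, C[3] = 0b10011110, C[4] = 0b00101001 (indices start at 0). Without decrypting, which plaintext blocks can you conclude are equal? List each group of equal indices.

P[0] = P[1] = P[3]; P[2] = P[4]

ECB encrypts each block independently with the same key, so equal ciphertext blocks imply equal plaintext blocks.
C[0] = C[1] = C[3] = 0b10011110, so P[0] = P[1] = P[3].
C[2] = C[4] = 0b00101001, so P[2] = P[4].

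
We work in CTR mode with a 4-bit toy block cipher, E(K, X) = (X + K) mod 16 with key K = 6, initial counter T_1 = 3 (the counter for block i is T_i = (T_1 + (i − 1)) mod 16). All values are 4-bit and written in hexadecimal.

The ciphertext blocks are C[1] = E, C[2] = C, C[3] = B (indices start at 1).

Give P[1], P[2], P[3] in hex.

CTR decryption: S_i = E(K, T_i) where T_i is the counter for block i; P_i = C_i ⊕ S_i.
P[1]: T = 3, S = E(K, T) = 9; E ⊕ 9 = 7.
P[2]: T = 4, S = E(K, T) = A; C ⊕ A = 6.
P[3]: T = 5, S = E(K, T) = B; B ⊕ B = 0.

P[1] = 7, P[2] = 6, P[3] = 0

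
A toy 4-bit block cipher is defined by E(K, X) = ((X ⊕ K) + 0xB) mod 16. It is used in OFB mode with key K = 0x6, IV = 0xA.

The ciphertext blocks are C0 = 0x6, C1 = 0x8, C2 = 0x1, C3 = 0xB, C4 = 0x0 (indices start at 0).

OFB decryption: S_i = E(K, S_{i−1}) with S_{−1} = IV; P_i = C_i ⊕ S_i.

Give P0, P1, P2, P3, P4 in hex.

P0: S = E(K, 0xA) = 0x7; 0x6 ⊕ 0x7 = 0x1.
P1: S = E(K, 0x7) = 0xC; 0x8 ⊕ 0xC = 0x4.
P2: S = E(K, 0xC) = 0x5; 0x1 ⊕ 0x5 = 0x4.
P3: S = E(K, 0x5) = 0xE; 0xB ⊕ 0xE = 0x5.
P4: S = E(K, 0xE) = 0x3; 0x0 ⊕ 0x3 = 0x3.

P0 = 0x1, P1 = 0x4, P2 = 0x4, P3 = 0x5, P4 = 0x3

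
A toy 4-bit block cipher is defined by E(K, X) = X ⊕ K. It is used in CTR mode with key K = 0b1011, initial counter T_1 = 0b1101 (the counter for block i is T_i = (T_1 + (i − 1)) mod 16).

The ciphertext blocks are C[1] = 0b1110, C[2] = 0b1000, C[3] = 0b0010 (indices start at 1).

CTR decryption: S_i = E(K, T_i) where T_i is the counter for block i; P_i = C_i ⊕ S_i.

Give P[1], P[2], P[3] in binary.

P[1]: T = 0b1101, S = E(K, T) = 0b0110; 0b1110 ⊕ 0b0110 = 0b1000.
P[2]: T = 0b1110, S = E(K, T) = 0b0101; 0b1000 ⊕ 0b0101 = 0b1101.
P[3]: T = 0b1111, S = E(K, T) = 0b0100; 0b0010 ⊕ 0b0100 = 0b0110.

P[1] = 0b1000, P[2] = 0b1101, P[3] = 0b0110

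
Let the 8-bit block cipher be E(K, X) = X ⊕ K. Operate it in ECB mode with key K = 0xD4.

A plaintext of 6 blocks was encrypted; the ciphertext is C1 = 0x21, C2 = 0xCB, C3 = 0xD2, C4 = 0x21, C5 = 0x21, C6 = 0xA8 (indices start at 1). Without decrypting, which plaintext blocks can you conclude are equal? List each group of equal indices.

P1 = P4 = P5

ECB encrypts each block independently with the same key, so equal ciphertext blocks imply equal plaintext blocks.
C1 = C4 = C5 = 0x21, so P1 = P4 = P5.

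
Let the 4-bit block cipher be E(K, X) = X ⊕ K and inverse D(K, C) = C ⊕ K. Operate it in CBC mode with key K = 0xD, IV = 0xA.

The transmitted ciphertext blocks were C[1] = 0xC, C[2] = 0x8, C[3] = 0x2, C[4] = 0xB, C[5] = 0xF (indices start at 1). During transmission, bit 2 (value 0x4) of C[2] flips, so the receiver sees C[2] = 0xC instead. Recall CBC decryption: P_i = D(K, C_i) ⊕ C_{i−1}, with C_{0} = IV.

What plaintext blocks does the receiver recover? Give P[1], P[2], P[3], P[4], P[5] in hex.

Only C[2] changed, to 0xC. In CBC, a change in C_i garbles P_i and flips the same bit in P_{i+1}. Decrypting the received ciphertext:
P[1]: D(K, 0xC) = 0x1; 0x1 ⊕ 0xA = 0xB.
P[2]: D(K, 0xC) = 0x1; 0x1 ⊕ 0xC = 0xD.
P[3]: D(K, 0x2) = 0xF; 0xF ⊕ 0xC = 0x3.
P[4]: D(K, 0xB) = 0x6; 0x6 ⊕ 0x2 = 0x4.
P[5]: D(K, 0xF) = 0x2; 0x2 ⊕ 0xB = 0x9.
Blocks that differ from the original plaintext: P[2], P[3].

P[1] = 0xB, P[2] = 0xD, P[3] = 0x3, P[4] = 0x4, P[5] = 0x9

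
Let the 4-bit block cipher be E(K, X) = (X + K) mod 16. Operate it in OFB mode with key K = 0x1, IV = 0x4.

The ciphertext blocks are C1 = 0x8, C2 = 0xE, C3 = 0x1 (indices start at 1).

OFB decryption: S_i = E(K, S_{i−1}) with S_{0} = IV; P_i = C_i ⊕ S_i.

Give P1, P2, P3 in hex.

P1 = 0xD, P2 = 0x8, P3 = 0x6

P1: S = E(K, 0x4) = 0x5; 0x8 ⊕ 0x5 = 0xD.
P2: S = E(K, 0x5) = 0x6; 0xE ⊕ 0x6 = 0x8.
P3: S = E(K, 0x6) = 0x7; 0x1 ⊕ 0x7 = 0x6.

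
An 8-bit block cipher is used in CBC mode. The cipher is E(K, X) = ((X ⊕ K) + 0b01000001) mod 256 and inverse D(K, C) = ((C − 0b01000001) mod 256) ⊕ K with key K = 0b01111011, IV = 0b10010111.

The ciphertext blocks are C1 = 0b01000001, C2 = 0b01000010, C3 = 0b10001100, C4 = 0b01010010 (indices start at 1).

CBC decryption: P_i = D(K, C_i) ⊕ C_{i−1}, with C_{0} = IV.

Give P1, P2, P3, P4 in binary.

P1: D(K, 0b01000001) = 0b01111011; 0b01111011 ⊕ 0b10010111 = 0b11101100.
P2: D(K, 0b01000010) = 0b01111010; 0b01111010 ⊕ 0b01000001 = 0b00111011.
P3: D(K, 0b10001100) = 0b00110000; 0b00110000 ⊕ 0b01000010 = 0b01110010.
P4: D(K, 0b01010010) = 0b01101010; 0b01101010 ⊕ 0b10001100 = 0b11100110.

P1 = 0b11101100, P2 = 0b00111011, P3 = 0b01110010, P4 = 0b11100110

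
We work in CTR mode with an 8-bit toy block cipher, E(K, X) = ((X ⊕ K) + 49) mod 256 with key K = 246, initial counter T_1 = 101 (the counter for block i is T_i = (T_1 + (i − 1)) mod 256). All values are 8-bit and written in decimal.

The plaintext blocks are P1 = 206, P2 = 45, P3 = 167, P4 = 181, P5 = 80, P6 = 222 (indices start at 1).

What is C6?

CTR encryption: S_i = E(K, T_i) where T_i is the counter for block i; C_i = P_i ⊕ S_i.
C1: T = 101, S = E(K, T) = 196; 206 ⊕ 196 = 10.
C2: T = 102, S = E(K, T) = 193; 45 ⊕ 193 = 236.
C3: T = 103, S = E(K, T) = 194; 167 ⊕ 194 = 101.
C4: T = 104, S = E(K, T) = 207; 181 ⊕ 207 = 122.
C5: T = 105, S = E(K, T) = 208; 80 ⊕ 208 = 128.
C6: T = 106, S = E(K, T) = 205; 222 ⊕ 205 = 19.

C6 = 19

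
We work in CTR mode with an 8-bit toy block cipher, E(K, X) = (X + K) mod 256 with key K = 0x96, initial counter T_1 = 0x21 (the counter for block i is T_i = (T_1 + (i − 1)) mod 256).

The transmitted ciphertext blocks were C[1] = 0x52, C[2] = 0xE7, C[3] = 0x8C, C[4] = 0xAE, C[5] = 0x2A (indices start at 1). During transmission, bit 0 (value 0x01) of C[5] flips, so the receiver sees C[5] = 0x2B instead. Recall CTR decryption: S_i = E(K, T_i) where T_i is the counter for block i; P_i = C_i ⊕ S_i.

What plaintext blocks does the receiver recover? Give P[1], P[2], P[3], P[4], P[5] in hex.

P[1] = 0xE5, P[2] = 0x5F, P[3] = 0x35, P[4] = 0x14, P[5] = 0x90

Only C[5] changed, to 0x2B. In CTR, a change in C_i flips the same bit in P_i only; the keystream is unaffected. Decrypting the received ciphertext:
P[1]: T = 0x21, S = E(K, T) = 0xB7; 0x52 ⊕ 0xB7 = 0xE5.
P[2]: T = 0x22, S = E(K, T) = 0xB8; 0xE7 ⊕ 0xB8 = 0x5F.
P[3]: T = 0x23, S = E(K, T) = 0xB9; 0x8C ⊕ 0xB9 = 0x35.
P[4]: T = 0x24, S = E(K, T) = 0xBA; 0xAE ⊕ 0xBA = 0x14.
P[5]: T = 0x25, S = E(K, T) = 0xBB; 0x2B ⊕ 0xBB = 0x90.
Blocks that differ from the original plaintext: P[5].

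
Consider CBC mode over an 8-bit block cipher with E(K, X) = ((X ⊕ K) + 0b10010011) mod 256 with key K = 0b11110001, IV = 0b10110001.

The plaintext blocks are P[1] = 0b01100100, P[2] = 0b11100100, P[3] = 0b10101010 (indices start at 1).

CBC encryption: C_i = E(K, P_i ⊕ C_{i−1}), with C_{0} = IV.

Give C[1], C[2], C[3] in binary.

C[1] = 0b10110111, C[2] = 0b00110101, C[3] = 0b00000001

C[1]: P[1] ⊕ 0b10110001 = 0b11010101; E(K, 0b11010101) = 0b10110111.
C[2]: P[2] ⊕ 0b10110111 = 0b01010011; E(K, 0b01010011) = 0b00110101.
C[3]: P[3] ⊕ 0b00110101 = 0b10011111; E(K, 0b10011111) = 0b00000001.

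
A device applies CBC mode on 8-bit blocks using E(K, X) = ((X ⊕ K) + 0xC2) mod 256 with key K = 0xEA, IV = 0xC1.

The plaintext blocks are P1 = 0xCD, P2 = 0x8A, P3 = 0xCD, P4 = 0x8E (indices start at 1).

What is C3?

CBC encryption: C_i = E(K, P_i ⊕ C_{i−1}), with C_{0} = IV.
C1: P1 ⊕ 0xC1 = 0x0C; E(K, 0x0C) = 0xA8.
C2: P2 ⊕ 0xA8 = 0x22; E(K, 0x22) = 0x8A.
C3: P3 ⊕ 0x8A = 0x47; E(K, 0x47) = 0x6F.

C3 = 0x6F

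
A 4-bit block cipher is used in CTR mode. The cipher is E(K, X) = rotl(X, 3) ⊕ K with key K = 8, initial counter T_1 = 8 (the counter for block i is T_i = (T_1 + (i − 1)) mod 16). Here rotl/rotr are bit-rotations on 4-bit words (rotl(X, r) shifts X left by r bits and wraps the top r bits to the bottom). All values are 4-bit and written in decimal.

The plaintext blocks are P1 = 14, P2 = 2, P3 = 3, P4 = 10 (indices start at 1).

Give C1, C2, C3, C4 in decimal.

CTR encryption: S_i = E(K, T_i) where T_i is the counter for block i; C_i = P_i ⊕ S_i.
C1: T = 8, S = E(K, T) = 12; 14 ⊕ 12 = 2.
C2: T = 9, S = E(K, T) = 4; 2 ⊕ 4 = 6.
C3: T = 10, S = E(K, T) = 13; 3 ⊕ 13 = 14.
C4: T = 11, S = E(K, T) = 5; 10 ⊕ 5 = 15.

C1 = 2, C2 = 6, C3 = 14, C4 = 15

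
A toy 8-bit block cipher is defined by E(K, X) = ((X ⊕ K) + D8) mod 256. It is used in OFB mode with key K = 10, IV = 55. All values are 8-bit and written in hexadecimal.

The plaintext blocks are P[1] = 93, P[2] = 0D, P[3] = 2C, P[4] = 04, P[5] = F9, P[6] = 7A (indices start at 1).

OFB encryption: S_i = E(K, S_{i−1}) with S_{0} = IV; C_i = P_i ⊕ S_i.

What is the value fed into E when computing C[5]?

C[1]: S = E(K, 55) = 1D; 93 ⊕ 1D = 8E.
C[2]: S = E(K, 1D) = E5; 0D ⊕ E5 = E8.
C[3]: S = E(K, E5) = CD; 2C ⊕ CD = E1.
C[4]: S = E(K, CD) = B5; 04 ⊕ B5 = B1.
C[5]: S = E(K, B5) = 7D; F9 ⊕ 7D = 84.
So the input to E for block [5] is B5.

B5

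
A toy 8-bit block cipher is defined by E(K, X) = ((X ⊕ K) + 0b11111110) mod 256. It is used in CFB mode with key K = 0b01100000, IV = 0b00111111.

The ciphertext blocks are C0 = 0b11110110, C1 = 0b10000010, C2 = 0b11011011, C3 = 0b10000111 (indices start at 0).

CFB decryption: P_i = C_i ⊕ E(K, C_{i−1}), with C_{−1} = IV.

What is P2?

P2: E(K, 0b10000010) = 0b11100000; 0b11011011 ⊕ 0b11100000 = 0b00111011.

P2 = 0b00111011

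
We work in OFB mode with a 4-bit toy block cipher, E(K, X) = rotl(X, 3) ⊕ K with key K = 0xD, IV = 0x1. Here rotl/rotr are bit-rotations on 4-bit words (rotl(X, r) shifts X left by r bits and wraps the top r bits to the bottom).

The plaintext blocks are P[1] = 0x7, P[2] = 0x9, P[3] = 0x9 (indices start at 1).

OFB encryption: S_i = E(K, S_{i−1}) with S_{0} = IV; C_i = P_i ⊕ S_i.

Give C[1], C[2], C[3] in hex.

C[1]: S = E(K, 0x1) = 0x5; 0x7 ⊕ 0x5 = 0x2.
C[2]: S = E(K, 0x5) = 0x7; 0x9 ⊕ 0x7 = 0xE.
C[3]: S = E(K, 0x7) = 0x6; 0x9 ⊕ 0x6 = 0xF.

C[1] = 0x2, C[2] = 0xE, C[3] = 0xF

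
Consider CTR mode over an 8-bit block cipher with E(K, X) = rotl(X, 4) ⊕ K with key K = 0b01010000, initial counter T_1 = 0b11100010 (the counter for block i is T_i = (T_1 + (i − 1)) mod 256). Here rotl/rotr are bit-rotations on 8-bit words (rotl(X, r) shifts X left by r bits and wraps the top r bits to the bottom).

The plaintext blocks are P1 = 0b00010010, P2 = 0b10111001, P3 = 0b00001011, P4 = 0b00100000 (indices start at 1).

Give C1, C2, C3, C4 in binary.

CTR encryption: S_i = E(K, T_i) where T_i is the counter for block i; C_i = P_i ⊕ S_i.
C1: T = 0b11100010, S = E(K, T) = 0b01111110; 0b00010010 ⊕ 0b01111110 = 0b01101100.
C2: T = 0b11100011, S = E(K, T) = 0b01101110; 0b10111001 ⊕ 0b01101110 = 0b11010111.
C3: T = 0b11100100, S = E(K, T) = 0b00011110; 0b00001011 ⊕ 0b00011110 = 0b00010101.
C4: T = 0b11100101, S = E(K, T) = 0b00001110; 0b00100000 ⊕ 0b00001110 = 0b00101110.

C1 = 0b01101100, C2 = 0b11010111, C3 = 0b00010101, C4 = 0b00101110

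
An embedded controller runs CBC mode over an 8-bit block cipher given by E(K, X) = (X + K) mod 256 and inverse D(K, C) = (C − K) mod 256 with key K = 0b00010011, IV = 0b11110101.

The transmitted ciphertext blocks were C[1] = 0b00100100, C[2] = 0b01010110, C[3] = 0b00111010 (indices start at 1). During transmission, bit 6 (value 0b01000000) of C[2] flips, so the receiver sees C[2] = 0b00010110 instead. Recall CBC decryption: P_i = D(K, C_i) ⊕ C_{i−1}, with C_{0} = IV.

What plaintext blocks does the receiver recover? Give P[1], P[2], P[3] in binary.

Only C[2] changed, to 0b00010110. In CBC, a change in C_i garbles P_i and flips the same bit in P_{i+1}. Decrypting the received ciphertext:
P[1]: D(K, 0b00100100) = 0b00010001; 0b00010001 ⊕ 0b11110101 = 0b11100100.
P[2]: D(K, 0b00010110) = 0b00000011; 0b00000011 ⊕ 0b00100100 = 0b00100111.
P[3]: D(K, 0b00111010) = 0b00100111; 0b00100111 ⊕ 0b00010110 = 0b00110001.
Blocks that differ from the original plaintext: P[2], P[3].

P[1] = 0b11100100, P[2] = 0b00100111, P[3] = 0b00110001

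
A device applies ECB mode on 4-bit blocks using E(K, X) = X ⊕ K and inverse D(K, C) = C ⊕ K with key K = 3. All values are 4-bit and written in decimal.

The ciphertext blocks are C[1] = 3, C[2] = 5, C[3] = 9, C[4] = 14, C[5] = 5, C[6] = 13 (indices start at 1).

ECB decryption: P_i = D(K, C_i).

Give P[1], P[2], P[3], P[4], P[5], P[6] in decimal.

P[1]: D(K, 3) = 0.
P[2]: D(K, 5) = 6.
P[3]: D(K, 9) = 10.
P[4]: D(K, 14) = 13.
P[5]: D(K, 5) = 6.
P[6]: D(K, 13) = 14.

P[1] = 0, P[2] = 6, P[3] = 10, P[4] = 13, P[5] = 6, P[6] = 14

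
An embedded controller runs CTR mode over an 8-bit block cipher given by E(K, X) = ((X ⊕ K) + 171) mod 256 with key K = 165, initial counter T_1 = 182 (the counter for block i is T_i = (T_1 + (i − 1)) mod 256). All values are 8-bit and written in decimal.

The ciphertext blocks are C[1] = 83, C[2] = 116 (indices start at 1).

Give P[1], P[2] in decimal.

P[1] = 237, P[2] = 201

CTR decryption: S_i = E(K, T_i) where T_i is the counter for block i; P_i = C_i ⊕ S_i.
P[1]: T = 182, S = E(K, T) = 190; 83 ⊕ 190 = 237.
P[2]: T = 183, S = E(K, T) = 189; 116 ⊕ 189 = 201.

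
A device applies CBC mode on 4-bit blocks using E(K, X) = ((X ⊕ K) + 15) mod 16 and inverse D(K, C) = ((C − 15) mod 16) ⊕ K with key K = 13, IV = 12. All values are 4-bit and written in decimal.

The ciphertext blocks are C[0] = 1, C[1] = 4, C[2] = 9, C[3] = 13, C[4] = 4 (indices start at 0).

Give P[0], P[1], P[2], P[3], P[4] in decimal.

CBC decryption: P_i = D(K, C_i) ⊕ C_{i−1}, with C_{−1} = IV.
P[0]: D(K, 1) = 15; 15 ⊕ 12 = 3.
P[1]: D(K, 4) = 8; 8 ⊕ 1 = 9.
P[2]: D(K, 9) = 7; 7 ⊕ 4 = 3.
P[3]: D(K, 13) = 3; 3 ⊕ 9 = 10.
P[4]: D(K, 4) = 8; 8 ⊕ 13 = 5.

P[0] = 3, P[1] = 9, P[2] = 3, P[3] = 10, P[4] = 5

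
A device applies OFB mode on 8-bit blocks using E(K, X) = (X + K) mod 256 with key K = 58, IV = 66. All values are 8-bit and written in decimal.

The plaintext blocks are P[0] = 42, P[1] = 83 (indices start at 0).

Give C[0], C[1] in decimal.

OFB encryption: S_i = E(K, S_{i−1}) with S_{−1} = IV; C_i = P_i ⊕ S_i.
C[0]: S = E(K, 66) = 124; 42 ⊕ 124 = 86.
C[1]: S = E(K, 124) = 182; 83 ⊕ 182 = 229.

C[0] = 86, C[1] = 229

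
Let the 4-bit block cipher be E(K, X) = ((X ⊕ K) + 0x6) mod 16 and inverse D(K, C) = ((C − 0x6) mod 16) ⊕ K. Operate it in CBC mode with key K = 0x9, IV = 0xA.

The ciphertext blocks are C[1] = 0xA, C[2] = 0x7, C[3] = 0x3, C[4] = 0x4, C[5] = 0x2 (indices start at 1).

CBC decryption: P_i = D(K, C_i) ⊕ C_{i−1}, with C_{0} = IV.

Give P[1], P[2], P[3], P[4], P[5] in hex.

P[1] = 0x7, P[2] = 0x2, P[3] = 0x3, P[4] = 0x4, P[5] = 0x1

P[1]: D(K, 0xA) = 0xD; 0xD ⊕ 0xA = 0x7.
P[2]: D(K, 0x7) = 0x8; 0x8 ⊕ 0xA = 0x2.
P[3]: D(K, 0x3) = 0x4; 0x4 ⊕ 0x7 = 0x3.
P[4]: D(K, 0x4) = 0x7; 0x7 ⊕ 0x3 = 0x4.
P[5]: D(K, 0x2) = 0x5; 0x5 ⊕ 0x4 = 0x1.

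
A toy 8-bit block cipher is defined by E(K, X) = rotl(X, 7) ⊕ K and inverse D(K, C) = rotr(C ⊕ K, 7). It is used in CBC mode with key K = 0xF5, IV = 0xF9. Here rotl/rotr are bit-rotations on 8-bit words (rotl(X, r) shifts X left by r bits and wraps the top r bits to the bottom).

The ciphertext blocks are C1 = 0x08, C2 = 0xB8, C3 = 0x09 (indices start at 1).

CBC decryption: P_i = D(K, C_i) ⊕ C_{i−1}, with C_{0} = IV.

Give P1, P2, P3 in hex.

P1 = 0x02, P2 = 0x92, P3 = 0x41

P1: D(K, 0x08) = 0xFB; 0xFB ⊕ 0xF9 = 0x02.
P2: D(K, 0xB8) = 0x9A; 0x9A ⊕ 0x08 = 0x92.
P3: D(K, 0x09) = 0xF9; 0xF9 ⊕ 0xB8 = 0x41.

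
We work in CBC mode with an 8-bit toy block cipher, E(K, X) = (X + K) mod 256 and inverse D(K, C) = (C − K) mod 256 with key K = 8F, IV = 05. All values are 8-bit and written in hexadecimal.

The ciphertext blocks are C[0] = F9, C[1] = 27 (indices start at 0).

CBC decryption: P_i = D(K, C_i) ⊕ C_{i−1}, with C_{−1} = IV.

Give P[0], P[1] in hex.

P[0] = 6F, P[1] = 61

P[0]: D(K, F9) = 6A; 6A ⊕ 05 = 6F.
P[1]: D(K, 27) = 98; 98 ⊕ F9 = 61.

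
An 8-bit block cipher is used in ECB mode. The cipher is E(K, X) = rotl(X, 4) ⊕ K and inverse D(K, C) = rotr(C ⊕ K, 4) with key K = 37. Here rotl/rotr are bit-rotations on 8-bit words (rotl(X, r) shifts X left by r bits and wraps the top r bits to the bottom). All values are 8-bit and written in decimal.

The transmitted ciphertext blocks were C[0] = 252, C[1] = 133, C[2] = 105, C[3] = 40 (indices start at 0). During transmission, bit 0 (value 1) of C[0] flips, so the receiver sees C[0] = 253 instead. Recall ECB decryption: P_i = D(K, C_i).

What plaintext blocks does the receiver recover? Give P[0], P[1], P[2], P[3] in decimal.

P[0] = 141, P[1] = 10, P[2] = 196, P[3] = 208

Only C[0] changed, to 253. In ECB, a change in C_i affects only P_i. Decrypting the received ciphertext:
P[0]: D(K, 253) = 141.
P[1]: D(K, 133) = 10.
P[2]: D(K, 105) = 196.
P[3]: D(K, 40) = 208.
Blocks that differ from the original plaintext: P[0].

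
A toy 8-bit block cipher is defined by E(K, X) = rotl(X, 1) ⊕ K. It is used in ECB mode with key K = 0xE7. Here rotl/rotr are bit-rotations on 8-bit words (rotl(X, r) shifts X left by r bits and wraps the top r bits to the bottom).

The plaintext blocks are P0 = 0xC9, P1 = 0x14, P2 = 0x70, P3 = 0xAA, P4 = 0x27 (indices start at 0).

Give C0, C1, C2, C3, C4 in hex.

C0 = 0x74, C1 = 0xCF, C2 = 0x07, C3 = 0xB2, C4 = 0xA9

ECB encryption: C_i = E(K, P_i).
C0: E(K, 0xC9) = 0x74.
C1: E(K, 0x14) = 0xCF.
C2: E(K, 0x70) = 0x07.
C3: E(K, 0xAA) = 0xB2.
C4: E(K, 0x27) = 0xA9.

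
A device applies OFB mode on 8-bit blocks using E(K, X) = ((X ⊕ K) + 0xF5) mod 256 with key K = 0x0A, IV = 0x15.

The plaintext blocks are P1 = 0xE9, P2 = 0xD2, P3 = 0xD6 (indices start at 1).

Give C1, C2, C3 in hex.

OFB encryption: S_i = E(K, S_{i−1}) with S_{0} = IV; C_i = P_i ⊕ S_i.
C1: S = E(K, 0x15) = 0x14; 0xE9 ⊕ 0x14 = 0xFD.
C2: S = E(K, 0x14) = 0x13; 0xD2 ⊕ 0x13 = 0xC1.
C3: S = E(K, 0x13) = 0x0E; 0xD6 ⊕ 0x0E = 0xD8.

C1 = 0xFD, C2 = 0xC1, C3 = 0xD8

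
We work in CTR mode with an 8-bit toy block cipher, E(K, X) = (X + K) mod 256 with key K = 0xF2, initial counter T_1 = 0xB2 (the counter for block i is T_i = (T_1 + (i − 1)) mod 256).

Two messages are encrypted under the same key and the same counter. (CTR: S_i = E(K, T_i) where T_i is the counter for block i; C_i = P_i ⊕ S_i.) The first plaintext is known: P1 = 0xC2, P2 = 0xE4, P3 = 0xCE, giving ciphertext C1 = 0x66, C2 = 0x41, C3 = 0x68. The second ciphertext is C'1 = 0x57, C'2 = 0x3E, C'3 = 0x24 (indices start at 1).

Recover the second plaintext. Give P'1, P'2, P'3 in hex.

P'1 = 0xF3, P'2 = 0x9B, P'3 = 0x82

In CTR with a reused counter, both messages share the same keystream S_i, so C_i ⊕ C'_i = P_i ⊕ P'_i and thus P'_i = P_i ⊕ C_i ⊕ C'_i.
P'1: 0xC2 ⊕ 0x66 ⊕ 0x57 = 0xF3.
P'2: 0xE4 ⊕ 0x41 ⊕ 0x3E = 0x9B.
P'3: 0xCE ⊕ 0x68 ⊕ 0x24 = 0x82.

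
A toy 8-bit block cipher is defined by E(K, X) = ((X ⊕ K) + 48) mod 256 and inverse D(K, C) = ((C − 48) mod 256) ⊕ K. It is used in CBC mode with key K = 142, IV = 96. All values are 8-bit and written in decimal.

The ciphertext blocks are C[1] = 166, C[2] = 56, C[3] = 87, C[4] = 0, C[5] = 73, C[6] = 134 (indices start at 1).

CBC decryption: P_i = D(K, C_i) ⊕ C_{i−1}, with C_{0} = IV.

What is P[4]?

P[4] = 9

P[4]: D(K, 0) = 94; 94 ⊕ 87 = 9.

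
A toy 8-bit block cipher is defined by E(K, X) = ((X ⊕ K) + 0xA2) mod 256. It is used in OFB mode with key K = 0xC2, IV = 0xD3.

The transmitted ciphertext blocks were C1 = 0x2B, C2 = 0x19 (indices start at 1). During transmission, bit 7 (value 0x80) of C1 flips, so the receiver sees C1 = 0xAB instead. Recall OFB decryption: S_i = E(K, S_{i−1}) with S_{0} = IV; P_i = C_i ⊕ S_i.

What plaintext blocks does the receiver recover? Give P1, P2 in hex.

Only C1 changed, to 0xAB. In OFB, a change in C_i flips the same bit in P_i only; the keystream is unaffected. Decrypting the received ciphertext:
P1: S = E(K, 0xD3) = 0xB3; 0xAB ⊕ 0xB3 = 0x18.
P2: S = E(K, 0xB3) = 0x13; 0x19 ⊕ 0x13 = 0x0A.
Blocks that differ from the original plaintext: P1.

P1 = 0x18, P2 = 0x0A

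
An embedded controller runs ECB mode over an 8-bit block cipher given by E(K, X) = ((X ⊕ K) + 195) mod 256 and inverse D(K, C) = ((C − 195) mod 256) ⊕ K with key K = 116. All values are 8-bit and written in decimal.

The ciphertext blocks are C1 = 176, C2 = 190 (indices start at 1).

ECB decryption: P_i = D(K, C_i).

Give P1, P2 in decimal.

P1: D(K, 176) = 153.
P2: D(K, 190) = 143.

P1 = 153, P2 = 143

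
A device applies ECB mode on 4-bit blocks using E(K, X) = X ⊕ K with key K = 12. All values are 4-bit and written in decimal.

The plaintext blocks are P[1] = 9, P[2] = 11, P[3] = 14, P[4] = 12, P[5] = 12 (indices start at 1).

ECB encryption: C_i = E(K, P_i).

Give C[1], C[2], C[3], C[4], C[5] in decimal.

C[1] = 5, C[2] = 7, C[3] = 2, C[4] = 0, C[5] = 0

C[1]: E(K, 9) = 5.
C[2]: E(K, 11) = 7.
C[3]: E(K, 14) = 2.
C[4]: E(K, 12) = 0.
C[5]: E(K, 12) = 0.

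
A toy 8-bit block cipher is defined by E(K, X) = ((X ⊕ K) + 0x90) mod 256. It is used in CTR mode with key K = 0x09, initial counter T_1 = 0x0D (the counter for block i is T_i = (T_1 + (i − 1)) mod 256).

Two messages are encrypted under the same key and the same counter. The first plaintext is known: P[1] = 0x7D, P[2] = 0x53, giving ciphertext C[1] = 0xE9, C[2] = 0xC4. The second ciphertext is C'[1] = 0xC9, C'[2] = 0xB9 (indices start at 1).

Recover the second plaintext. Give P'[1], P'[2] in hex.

P'[1] = 0x5D, P'[2] = 0x2E

In CTR with a reused counter, both messages share the same keystream S_i, so C_i ⊕ C'_i = P_i ⊕ P'_i and thus P'_i = P_i ⊕ C_i ⊕ C'_i.
P'[1]: 0x7D ⊕ 0xE9 ⊕ 0xC9 = 0x5D.
P'[2]: 0x53 ⊕ 0xC4 ⊕ 0xB9 = 0x2E.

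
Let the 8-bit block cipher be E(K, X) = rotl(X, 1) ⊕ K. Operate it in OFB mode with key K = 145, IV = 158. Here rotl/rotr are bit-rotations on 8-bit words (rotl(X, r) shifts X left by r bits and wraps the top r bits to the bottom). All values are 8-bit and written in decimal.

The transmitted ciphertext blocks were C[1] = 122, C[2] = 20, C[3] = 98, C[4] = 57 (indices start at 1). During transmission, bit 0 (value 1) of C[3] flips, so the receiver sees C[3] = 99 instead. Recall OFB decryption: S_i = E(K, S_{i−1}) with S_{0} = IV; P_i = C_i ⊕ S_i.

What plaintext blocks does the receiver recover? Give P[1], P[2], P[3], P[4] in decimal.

P[1] = 214, P[2] = 220, P[3] = 99, P[4] = 168

Only C[3] changed, to 99. In OFB, a change in C_i flips the same bit in P_i only; the keystream is unaffected. Decrypting the received ciphertext:
P[1]: S = E(K, 158) = 172; 122 ⊕ 172 = 214.
P[2]: S = E(K, 172) = 200; 20 ⊕ 200 = 220.
P[3]: S = E(K, 200) = 0; 99 ⊕ 0 = 99.
P[4]: S = E(K, 0) = 145; 57 ⊕ 145 = 168.
Blocks that differ from the original plaintext: P[3].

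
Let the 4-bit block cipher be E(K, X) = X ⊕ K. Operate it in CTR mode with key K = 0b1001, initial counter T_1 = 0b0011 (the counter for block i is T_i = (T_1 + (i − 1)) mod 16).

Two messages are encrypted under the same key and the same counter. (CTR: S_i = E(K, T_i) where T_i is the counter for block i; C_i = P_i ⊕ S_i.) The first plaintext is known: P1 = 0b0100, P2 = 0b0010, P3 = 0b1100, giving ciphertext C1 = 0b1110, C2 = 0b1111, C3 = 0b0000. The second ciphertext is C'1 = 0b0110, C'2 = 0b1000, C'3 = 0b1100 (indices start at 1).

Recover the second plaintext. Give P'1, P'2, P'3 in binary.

In CTR with a reused counter, both messages share the same keystream S_i, so C_i ⊕ C'_i = P_i ⊕ P'_i and thus P'_i = P_i ⊕ C_i ⊕ C'_i.
P'1: 0b0100 ⊕ 0b1110 ⊕ 0b0110 = 0b1100.
P'2: 0b0010 ⊕ 0b1111 ⊕ 0b1000 = 0b0101.
P'3: 0b1100 ⊕ 0b0000 ⊕ 0b1100 = 0b0000.

P'1 = 0b1100, P'2 = 0b0101, P'3 = 0b0000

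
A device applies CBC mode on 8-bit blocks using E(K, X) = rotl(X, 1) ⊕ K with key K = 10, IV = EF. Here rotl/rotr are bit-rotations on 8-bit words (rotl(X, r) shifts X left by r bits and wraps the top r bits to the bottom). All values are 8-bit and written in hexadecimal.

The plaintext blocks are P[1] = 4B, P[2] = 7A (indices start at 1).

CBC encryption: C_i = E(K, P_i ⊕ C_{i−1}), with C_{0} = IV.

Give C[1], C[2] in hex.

C[1]: P[1] ⊕ EF = A4; E(K, A4) = 59.
C[2]: P[2] ⊕ 59 = 23; E(K, 23) = 56.

C[1] = 59, C[2] = 56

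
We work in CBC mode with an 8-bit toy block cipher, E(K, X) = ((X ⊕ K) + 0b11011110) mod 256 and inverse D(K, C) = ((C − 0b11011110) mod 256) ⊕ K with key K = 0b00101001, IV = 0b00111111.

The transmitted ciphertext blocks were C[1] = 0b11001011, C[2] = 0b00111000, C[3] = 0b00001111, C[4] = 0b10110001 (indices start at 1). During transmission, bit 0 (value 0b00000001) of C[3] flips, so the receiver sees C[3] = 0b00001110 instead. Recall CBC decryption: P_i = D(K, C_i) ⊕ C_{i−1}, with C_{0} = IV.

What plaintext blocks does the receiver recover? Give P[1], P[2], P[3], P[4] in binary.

P[1] = 0b11111011, P[2] = 0b10111000, P[3] = 0b00100001, P[4] = 0b11110100

Only C[3] changed, to 0b00001110. In CBC, a change in C_i garbles P_i and flips the same bit in P_{i+1}. Decrypting the received ciphertext:
P[1]: D(K, 0b11001011) = 0b11000100; 0b11000100 ⊕ 0b00111111 = 0b11111011.
P[2]: D(K, 0b00111000) = 0b01110011; 0b01110011 ⊕ 0b11001011 = 0b10111000.
P[3]: D(K, 0b00001110) = 0b00011001; 0b00011001 ⊕ 0b00111000 = 0b00100001.
P[4]: D(K, 0b10110001) = 0b11111010; 0b11111010 ⊕ 0b00001110 = 0b11110100.
Blocks that differ from the original plaintext: P[3], P[4].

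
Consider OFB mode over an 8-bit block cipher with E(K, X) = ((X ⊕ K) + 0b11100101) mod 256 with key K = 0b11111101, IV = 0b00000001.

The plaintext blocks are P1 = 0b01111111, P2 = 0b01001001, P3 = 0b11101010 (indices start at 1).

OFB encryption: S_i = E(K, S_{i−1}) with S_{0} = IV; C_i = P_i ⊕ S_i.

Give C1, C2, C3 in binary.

C1 = 0b10011110, C2 = 0b01001000, C3 = 0b00001011

C1: S = E(K, 0b00000001) = 0b11100001; 0b01111111 ⊕ 0b11100001 = 0b10011110.
C2: S = E(K, 0b11100001) = 0b00000001; 0b01001001 ⊕ 0b00000001 = 0b01001000.
C3: S = E(K, 0b00000001) = 0b11100001; 0b11101010 ⊕ 0b11100001 = 0b00001011.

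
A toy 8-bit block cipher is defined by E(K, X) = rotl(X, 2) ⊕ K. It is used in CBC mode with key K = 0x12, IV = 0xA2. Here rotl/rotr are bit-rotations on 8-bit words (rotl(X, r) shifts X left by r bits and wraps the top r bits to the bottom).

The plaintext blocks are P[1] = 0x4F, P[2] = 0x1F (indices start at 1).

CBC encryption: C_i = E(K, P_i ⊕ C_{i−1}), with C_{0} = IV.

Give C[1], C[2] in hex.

C[1] = 0xA5, C[2] = 0xF8

C[1]: P[1] ⊕ 0xA2 = 0xED; E(K, 0xED) = 0xA5.
C[2]: P[2] ⊕ 0xA5 = 0xBA; E(K, 0xBA) = 0xF8.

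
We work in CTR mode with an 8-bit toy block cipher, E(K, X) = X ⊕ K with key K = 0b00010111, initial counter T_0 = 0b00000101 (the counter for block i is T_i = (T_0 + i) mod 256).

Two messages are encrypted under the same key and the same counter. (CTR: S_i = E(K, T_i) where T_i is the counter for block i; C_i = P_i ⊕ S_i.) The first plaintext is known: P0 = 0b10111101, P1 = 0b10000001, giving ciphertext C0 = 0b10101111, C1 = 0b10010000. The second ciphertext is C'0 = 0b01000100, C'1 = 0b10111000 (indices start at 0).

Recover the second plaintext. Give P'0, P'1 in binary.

P'0 = 0b01010110, P'1 = 0b10101001

In CTR with a reused counter, both messages share the same keystream S_i, so C_i ⊕ C'_i = P_i ⊕ P'_i and thus P'_i = P_i ⊕ C_i ⊕ C'_i.
P'0: 0b10111101 ⊕ 0b10101111 ⊕ 0b01000100 = 0b01010110.
P'1: 0b10000001 ⊕ 0b10010000 ⊕ 0b10111000 = 0b10101001.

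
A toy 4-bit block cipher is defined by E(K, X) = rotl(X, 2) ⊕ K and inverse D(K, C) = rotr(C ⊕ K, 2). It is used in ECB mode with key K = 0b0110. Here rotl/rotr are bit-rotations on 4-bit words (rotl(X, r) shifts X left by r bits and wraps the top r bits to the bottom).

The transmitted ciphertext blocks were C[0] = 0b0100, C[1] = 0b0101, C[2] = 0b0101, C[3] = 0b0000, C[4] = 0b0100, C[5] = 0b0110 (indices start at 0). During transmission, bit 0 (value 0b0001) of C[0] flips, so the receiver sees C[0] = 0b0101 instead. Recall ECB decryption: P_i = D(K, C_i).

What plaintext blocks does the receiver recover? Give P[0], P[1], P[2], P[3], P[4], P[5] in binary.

Only C[0] changed, to 0b0101. In ECB, a change in C_i affects only P_i. Decrypting the received ciphertext:
P[0]: D(K, 0b0101) = 0b1100.
P[1]: D(K, 0b0101) = 0b1100.
P[2]: D(K, 0b0101) = 0b1100.
P[3]: D(K, 0b0000) = 0b1001.
P[4]: D(K, 0b0100) = 0b1000.
P[5]: D(K, 0b0110) = 0b0000.
Blocks that differ from the original plaintext: P[0].

P[0] = 0b1100, P[1] = 0b1100, P[2] = 0b1100, P[3] = 0b1001, P[4] = 0b1000, P[5] = 0b0000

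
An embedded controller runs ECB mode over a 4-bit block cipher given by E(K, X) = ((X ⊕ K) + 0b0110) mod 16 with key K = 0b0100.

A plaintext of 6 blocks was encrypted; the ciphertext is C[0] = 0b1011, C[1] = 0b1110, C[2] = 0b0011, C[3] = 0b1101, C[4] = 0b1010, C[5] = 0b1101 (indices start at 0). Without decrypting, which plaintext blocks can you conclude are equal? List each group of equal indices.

ECB encrypts each block independently with the same key, so equal ciphertext blocks imply equal plaintext blocks.
C[3] = C[5] = 0b1101, so P[3] = P[5].

P[3] = P[5]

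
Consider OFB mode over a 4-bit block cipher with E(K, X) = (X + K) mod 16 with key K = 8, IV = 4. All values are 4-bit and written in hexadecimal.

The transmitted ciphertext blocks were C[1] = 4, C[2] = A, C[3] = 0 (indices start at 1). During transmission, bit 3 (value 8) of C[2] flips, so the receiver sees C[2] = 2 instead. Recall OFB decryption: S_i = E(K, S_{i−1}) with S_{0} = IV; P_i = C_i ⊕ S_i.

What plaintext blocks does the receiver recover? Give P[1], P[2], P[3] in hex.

Only C[2] changed, to 2. In OFB, a change in C_i flips the same bit in P_i only; the keystream is unaffected. Decrypting the received ciphertext:
P[1]: S = E(K, 4) = C; 4 ⊕ C = 8.
P[2]: S = E(K, C) = 4; 2 ⊕ 4 = 6.
P[3]: S = E(K, 4) = C; 0 ⊕ C = C.
Blocks that differ from the original plaintext: P[2].

P[1] = 8, P[2] = 6, P[3] = C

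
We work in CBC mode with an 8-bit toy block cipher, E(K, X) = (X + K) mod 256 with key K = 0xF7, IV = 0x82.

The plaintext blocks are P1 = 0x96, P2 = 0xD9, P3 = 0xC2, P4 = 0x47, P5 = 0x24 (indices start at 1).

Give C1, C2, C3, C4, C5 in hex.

C1 = 0x0B, C2 = 0xC9, C3 = 0x02, C4 = 0x3C, C5 = 0x0F

CBC encryption: C_i = E(K, P_i ⊕ C_{i−1}), with C_{0} = IV.
C1: P1 ⊕ 0x82 = 0x14; E(K, 0x14) = 0x0B.
C2: P2 ⊕ 0x0B = 0xD2; E(K, 0xD2) = 0xC9.
C3: P3 ⊕ 0xC9 = 0x0B; E(K, 0x0B) = 0x02.
C4: P4 ⊕ 0x02 = 0x45; E(K, 0x45) = 0x3C.
C5: P5 ⊕ 0x3C = 0x18; E(K, 0x18) = 0x0F.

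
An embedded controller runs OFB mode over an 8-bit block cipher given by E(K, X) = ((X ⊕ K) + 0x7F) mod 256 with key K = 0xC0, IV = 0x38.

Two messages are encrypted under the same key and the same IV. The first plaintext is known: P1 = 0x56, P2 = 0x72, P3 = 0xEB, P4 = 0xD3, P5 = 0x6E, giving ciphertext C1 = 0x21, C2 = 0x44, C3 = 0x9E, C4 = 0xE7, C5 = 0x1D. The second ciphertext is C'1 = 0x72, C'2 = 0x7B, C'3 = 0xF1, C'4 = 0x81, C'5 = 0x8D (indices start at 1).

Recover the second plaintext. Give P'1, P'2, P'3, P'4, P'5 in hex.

In OFB with a reused IV, both messages share the same keystream S_i, so C_i ⊕ C'_i = P_i ⊕ P'_i and thus P'_i = P_i ⊕ C_i ⊕ C'_i.
P'1: 0x56 ⊕ 0x21 ⊕ 0x72 = 0x05.
P'2: 0x72 ⊕ 0x44 ⊕ 0x7B = 0x4D.
P'3: 0xEB ⊕ 0x9E ⊕ 0xF1 = 0x84.
P'4: 0xD3 ⊕ 0xE7 ⊕ 0x81 = 0xB5.
P'5: 0x6E ⊕ 0x1D ⊕ 0x8D = 0xFE.

P'1 = 0x05, P'2 = 0x4D, P'3 = 0x84, P'4 = 0xB5, P'5 = 0xFE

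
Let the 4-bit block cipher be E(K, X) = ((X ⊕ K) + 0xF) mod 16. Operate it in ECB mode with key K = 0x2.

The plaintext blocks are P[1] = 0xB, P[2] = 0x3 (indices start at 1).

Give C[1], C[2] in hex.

ECB encryption: C_i = E(K, P_i).
C[1]: E(K, 0xB) = 0x8.
C[2]: E(K, 0x3) = 0x0.

C[1] = 0x8, C[2] = 0x0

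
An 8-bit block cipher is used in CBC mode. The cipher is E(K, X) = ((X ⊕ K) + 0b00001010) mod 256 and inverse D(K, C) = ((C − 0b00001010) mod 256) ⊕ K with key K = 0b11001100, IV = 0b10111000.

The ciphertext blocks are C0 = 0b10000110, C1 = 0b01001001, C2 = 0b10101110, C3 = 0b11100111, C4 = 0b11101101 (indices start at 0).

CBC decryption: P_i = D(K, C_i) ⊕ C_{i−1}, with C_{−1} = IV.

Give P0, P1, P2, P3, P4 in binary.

P0 = 0b00001000, P1 = 0b01110101, P2 = 0b00100001, P3 = 0b10111111, P4 = 0b11001000

P0: D(K, 0b10000110) = 0b10110000; 0b10110000 ⊕ 0b10111000 = 0b00001000.
P1: D(K, 0b01001001) = 0b11110011; 0b11110011 ⊕ 0b10000110 = 0b01110101.
P2: D(K, 0b10101110) = 0b01101000; 0b01101000 ⊕ 0b01001001 = 0b00100001.
P3: D(K, 0b11100111) = 0b00010001; 0b00010001 ⊕ 0b10101110 = 0b10111111.
P4: D(K, 0b11101101) = 0b00101111; 0b00101111 ⊕ 0b11100111 = 0b11001000.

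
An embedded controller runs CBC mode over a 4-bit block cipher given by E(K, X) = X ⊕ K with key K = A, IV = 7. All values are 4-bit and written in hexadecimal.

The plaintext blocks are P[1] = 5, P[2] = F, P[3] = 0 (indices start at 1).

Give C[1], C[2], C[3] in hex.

CBC encryption: C_i = E(K, P_i ⊕ C_{i−1}), with C_{0} = IV.
C[1]: P[1] ⊕ 7 = 2; E(K, 2) = 8.
C[2]: P[2] ⊕ 8 = 7; E(K, 7) = D.
C[3]: P[3] ⊕ D = D; E(K, D) = 7.

C[1] = 8, C[2] = D, C[3] = 7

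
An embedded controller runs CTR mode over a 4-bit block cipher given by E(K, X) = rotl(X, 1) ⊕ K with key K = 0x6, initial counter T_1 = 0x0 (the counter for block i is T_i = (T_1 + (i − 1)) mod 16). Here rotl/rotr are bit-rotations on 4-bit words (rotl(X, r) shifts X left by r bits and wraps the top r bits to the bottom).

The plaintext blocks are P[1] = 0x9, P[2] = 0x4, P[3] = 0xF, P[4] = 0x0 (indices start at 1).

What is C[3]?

CTR encryption: S_i = E(K, T_i) where T_i is the counter for block i; C_i = P_i ⊕ S_i.
C[1]: T = 0x0, S = E(K, T) = 0x6; 0x9 ⊕ 0x6 = 0xF.
C[2]: T = 0x1, S = E(K, T) = 0x4; 0x4 ⊕ 0x4 = 0x0.
C[3]: T = 0x2, S = E(K, T) = 0x2; 0xF ⊕ 0x2 = 0xD.

C[3] = 0xD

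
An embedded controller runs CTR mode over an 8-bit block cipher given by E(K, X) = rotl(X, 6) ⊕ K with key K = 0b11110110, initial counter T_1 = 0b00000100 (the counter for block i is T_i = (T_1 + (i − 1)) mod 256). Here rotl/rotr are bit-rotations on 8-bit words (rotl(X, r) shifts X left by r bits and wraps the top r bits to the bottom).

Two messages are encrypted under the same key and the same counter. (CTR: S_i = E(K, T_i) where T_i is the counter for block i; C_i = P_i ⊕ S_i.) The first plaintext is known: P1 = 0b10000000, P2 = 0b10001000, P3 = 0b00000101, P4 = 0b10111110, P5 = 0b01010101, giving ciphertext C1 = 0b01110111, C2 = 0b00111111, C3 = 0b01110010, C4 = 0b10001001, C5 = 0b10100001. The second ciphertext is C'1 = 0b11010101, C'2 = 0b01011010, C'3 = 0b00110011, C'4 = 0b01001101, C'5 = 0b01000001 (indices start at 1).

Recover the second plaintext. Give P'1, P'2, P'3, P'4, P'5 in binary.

P'1 = 0b00100010, P'2 = 0b11101101, P'3 = 0b01000100, P'4 = 0b01111010, P'5 = 0b10110101

In CTR with a reused counter, both messages share the same keystream S_i, so C_i ⊕ C'_i = P_i ⊕ P'_i and thus P'_i = P_i ⊕ C_i ⊕ C'_i.
P'1: 0b10000000 ⊕ 0b01110111 ⊕ 0b11010101 = 0b00100010.
P'2: 0b10001000 ⊕ 0b00111111 ⊕ 0b01011010 = 0b11101101.
P'3: 0b00000101 ⊕ 0b01110010 ⊕ 0b00110011 = 0b01000100.
P'4: 0b10111110 ⊕ 0b10001001 ⊕ 0b01001101 = 0b01111010.
P'5: 0b01010101 ⊕ 0b10100001 ⊕ 0b01000001 = 0b10110101.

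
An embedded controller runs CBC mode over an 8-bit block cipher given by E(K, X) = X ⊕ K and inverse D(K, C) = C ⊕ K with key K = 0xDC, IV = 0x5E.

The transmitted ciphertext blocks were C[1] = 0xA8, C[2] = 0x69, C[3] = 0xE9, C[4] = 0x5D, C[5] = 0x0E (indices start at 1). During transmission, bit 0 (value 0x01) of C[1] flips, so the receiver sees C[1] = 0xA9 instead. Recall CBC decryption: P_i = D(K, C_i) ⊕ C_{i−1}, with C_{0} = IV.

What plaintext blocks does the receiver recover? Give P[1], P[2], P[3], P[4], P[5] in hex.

P[1] = 0x2B, P[2] = 0x1C, P[3] = 0x5C, P[4] = 0x68, P[5] = 0x8F

Only C[1] changed, to 0xA9. In CBC, a change in C_i garbles P_i and flips the same bit in P_{i+1}. Decrypting the received ciphertext:
P[1]: D(K, 0xA9) = 0x75; 0x75 ⊕ 0x5E = 0x2B.
P[2]: D(K, 0x69) = 0xB5; 0xB5 ⊕ 0xA9 = 0x1C.
P[3]: D(K, 0xE9) = 0x35; 0x35 ⊕ 0x69 = 0x5C.
P[4]: D(K, 0x5D) = 0x81; 0x81 ⊕ 0xE9 = 0x68.
P[5]: D(K, 0x0E) = 0xD2; 0xD2 ⊕ 0x5D = 0x8F.
Blocks that differ from the original plaintext: P[1], P[2].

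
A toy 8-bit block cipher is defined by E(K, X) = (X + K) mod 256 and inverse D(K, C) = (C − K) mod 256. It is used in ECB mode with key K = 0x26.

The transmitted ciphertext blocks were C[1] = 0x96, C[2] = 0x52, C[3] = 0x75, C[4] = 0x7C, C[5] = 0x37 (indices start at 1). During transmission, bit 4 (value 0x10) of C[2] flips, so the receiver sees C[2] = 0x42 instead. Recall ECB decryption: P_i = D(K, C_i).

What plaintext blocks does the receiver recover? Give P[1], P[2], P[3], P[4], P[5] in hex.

P[1] = 0x70, P[2] = 0x1C, P[3] = 0x4F, P[4] = 0x56, P[5] = 0x11

Only C[2] changed, to 0x42. In ECB, a change in C_i affects only P_i. Decrypting the received ciphertext:
P[1]: D(K, 0x96) = 0x70.
P[2]: D(K, 0x42) = 0x1C.
P[3]: D(K, 0x75) = 0x4F.
P[4]: D(K, 0x7C) = 0x56.
P[5]: D(K, 0x37) = 0x11.
Blocks that differ from the original plaintext: P[2].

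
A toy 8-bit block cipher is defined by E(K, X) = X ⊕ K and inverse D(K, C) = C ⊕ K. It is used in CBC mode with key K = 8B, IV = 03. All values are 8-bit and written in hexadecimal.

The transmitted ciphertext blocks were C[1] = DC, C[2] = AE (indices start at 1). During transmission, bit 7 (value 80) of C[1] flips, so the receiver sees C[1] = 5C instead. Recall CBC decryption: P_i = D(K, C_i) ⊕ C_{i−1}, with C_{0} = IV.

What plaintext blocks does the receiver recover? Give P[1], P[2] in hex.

P[1] = D4, P[2] = 79

Only C[1] changed, to 5C. In CBC, a change in C_i garbles P_i and flips the same bit in P_{i+1}. Decrypting the received ciphertext:
P[1]: D(K, 5C) = D7; D7 ⊕ 03 = D4.
P[2]: D(K, AE) = 25; 25 ⊕ 5C = 79.
Blocks that differ from the original plaintext: P[1], P[2].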